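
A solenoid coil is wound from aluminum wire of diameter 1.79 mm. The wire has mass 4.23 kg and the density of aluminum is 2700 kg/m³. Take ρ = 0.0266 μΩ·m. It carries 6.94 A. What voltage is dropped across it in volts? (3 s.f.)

45.7 V

ρ = 0.0266 μΩ·m = 2.66×10^-8 Ω·m
A = π(d/2)² = π(8.9500e-04 m)² = 2.5165e-06 m²
L = m/(density·A) = 4.23/(2700×2.5165e-06) = 622.6 m
R = ρL/A = (2.66×10^-8)(622.6)/(2.5165e-06) = 6.581 Ω
V = IR = 6.94 × 6.581 = 45.7 V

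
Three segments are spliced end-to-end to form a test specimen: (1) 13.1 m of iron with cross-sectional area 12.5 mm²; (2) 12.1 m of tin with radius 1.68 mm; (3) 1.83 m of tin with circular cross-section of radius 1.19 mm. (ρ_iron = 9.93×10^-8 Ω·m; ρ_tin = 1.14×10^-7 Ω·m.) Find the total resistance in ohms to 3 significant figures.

0.307 Ω

Seg 1: A = 12.5 mm² = 1.250e-05 m²
R_1 = (9.93×10^-8)(13.1)/(1.250e-05) = 0.1041 Ω
Seg 2: A = πr² = π(1.6800e-03 m)² = 8.867e-06 m²
R_2 = (1.14×10^-7)(12.1)/(8.867e-06) = 0.1556 Ω
Seg 3: A = πr² = π(1.1900e-03 m)² = 4.449e-06 m²
R_3 = (1.14×10^-7)(1.83)/(4.449e-06) = 0.04689 Ω
R_total = R_1 + R_2 + R_3 = 0.307 Ω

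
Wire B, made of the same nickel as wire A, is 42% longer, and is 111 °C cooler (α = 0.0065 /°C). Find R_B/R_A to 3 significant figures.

R ∝ ρL/d² with ρ ∝ (1+αΔT), so R_B/R_A = (1 + 42/100) × (1 − 0.0065×111)
= 1.42 × 0.2785 = 0.395

0.395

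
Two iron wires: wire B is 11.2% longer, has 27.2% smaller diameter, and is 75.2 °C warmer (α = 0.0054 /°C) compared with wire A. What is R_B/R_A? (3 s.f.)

2.95

R ∝ ρL/d² with ρ ∝ (1+αΔT), so R_B/R_A = (1 + 11.2/100) × (1 − 27.2/100)⁻² × (1 + 0.0054×75.2)
= 1.112 × 1.887 × 1.406 = 2.95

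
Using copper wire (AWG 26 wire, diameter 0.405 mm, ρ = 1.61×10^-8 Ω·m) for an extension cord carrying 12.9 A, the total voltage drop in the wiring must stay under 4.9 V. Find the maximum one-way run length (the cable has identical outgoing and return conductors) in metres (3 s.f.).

A = π(0.405/2 mm)² = π(2.0250e-04 m)² = 1.288e-07 m²
L_max = V_max·A/(2·ρI) = (4.9)(1.288e-07)/(2×1.61×10^-8×12.9) = 1.52 m

1.52 m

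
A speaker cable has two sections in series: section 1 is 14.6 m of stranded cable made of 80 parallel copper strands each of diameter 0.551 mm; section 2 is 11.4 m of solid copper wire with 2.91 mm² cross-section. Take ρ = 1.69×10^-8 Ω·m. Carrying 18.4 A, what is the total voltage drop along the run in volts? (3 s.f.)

Section 1: A_strand = π(2.7550e-04)² = 2.384e-07 m²; R₁ = ρL/(N·A_s) = (1.69×10^-8)(14.6)/(80×2.384e-07) = 0.01293 Ω
Section 2: A = 2.91 mm² = 2.910e-06 m²
R₂ = (1.69×10^-8)(11.4)/(2.910e-06) = 0.06621 Ω
R = R₁ + R₂ = 0.07914 Ω
V = IR = 18.4 × 0.07914 = 1.46 V

1.46 V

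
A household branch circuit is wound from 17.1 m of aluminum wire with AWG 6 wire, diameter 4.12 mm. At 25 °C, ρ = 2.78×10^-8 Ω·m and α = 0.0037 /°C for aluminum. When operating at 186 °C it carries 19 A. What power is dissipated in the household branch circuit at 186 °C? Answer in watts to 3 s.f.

20.5 W

A = π(4.12/2 mm)² = π(2.0600e-03 m)² = 1.333e-05 m²
R₍25₎ = ρL/A = (2.78×10^-8)(17.1)/(1.333e-05) = 0.03566 Ω
R₍186₎ = R₍25₎(1 + αΔT) = 0.03566 × (1 + 0.0037×161) = 0.0569 Ω
P = I²R = (19)² × 0.0569 = 20.5 W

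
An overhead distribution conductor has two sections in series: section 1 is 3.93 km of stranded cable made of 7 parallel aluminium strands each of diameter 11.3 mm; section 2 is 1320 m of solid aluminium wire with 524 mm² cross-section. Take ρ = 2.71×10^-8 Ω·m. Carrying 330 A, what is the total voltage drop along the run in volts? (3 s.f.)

72.6 V

Section 1: A_strand = π(5.6500e-03)² = 1.003e-04 m²; R₁ = ρL/(N·A_s) = (2.71×10^-8)(3930)/(7×1.003e-04) = 0.1517 Ω
Section 2: A = 524 mm² = 5.240e-04 m²
R₂ = (2.71×10^-8)(1320)/(5.240e-04) = 0.06827 Ω
R = R₁ + R₂ = 0.22 Ω
V = IR = 330 × 0.22 = 72.6 V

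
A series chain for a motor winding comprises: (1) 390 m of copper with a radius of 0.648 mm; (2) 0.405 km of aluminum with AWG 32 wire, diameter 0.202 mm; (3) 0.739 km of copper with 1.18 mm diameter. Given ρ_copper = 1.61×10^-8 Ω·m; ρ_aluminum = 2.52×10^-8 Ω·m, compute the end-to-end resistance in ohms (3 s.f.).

334 Ω

Seg 1: A = πr² = π(6.4800e-04 m)² = 1.319e-06 m²
R_1 = (1.61×10^-8)(390)/(1.319e-06) = 4.76 Ω
Seg 2: A = π(0.202/2 mm)² = π(1.0100e-04 m)² = 3.205e-08 m²
R_2 = (2.52×10^-8)(405)/(3.205e-08) = 318.5 Ω
Seg 3: A = π(d/2)² = π(5.9000e-04 m)² = 1.094e-06 m²
R_3 = (1.61×10^-8)(739)/(1.094e-06) = 10.88 Ω
R_total = R_1 + R_2 + R_3 = 334 Ω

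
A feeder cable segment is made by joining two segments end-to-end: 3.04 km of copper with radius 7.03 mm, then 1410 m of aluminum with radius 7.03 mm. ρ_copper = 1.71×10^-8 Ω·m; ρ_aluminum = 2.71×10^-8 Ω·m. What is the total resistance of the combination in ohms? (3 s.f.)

0.581 Ω

Segment 1: A = πr² = π(7.0300e-03 m)² = 1.553e-04 m²
R₁ = ρL/A = (1.71×10^-8)(3040)/(1.553e-04) = 0.3348 Ω
R₂ = (2.71×10^-8)(1410)/(1.553e-04) = 0.2461 Ω
R = R₁ + R₂ = 0.581 Ω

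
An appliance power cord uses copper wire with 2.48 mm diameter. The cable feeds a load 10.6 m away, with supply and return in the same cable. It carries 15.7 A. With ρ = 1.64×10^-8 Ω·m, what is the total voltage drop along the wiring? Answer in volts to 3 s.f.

1.13 V

A = π(d/2)² = π(1.2400e-03 m)² = 4.831e-06 m²
Total conductor length (both ways) L = 2 × 10.6 = 21.2 m
R = ρL/A = (1.64×10^-8)(21.2)/(4.831e-06) = 0.07198 Ω
V = IR = 15.7 × 0.07198 = 1.13 V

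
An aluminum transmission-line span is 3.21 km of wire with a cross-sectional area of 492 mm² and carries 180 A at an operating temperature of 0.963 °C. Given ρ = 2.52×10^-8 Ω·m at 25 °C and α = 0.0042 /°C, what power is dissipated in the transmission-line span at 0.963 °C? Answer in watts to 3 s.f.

A = 492 mm² = 4.920e-04 m²
R₍25₎ = ρL/A = (2.52×10^-8)(3210)/(4.920e-04) = 0.1644 Ω
R₍0.963₎ = R₍25₎(1 + αΔT) = 0.1644 × (1 + 0.0042×-24) = 0.1478 Ω
P = I²R = (180)² × 0.1478 = 4790 W

4790 W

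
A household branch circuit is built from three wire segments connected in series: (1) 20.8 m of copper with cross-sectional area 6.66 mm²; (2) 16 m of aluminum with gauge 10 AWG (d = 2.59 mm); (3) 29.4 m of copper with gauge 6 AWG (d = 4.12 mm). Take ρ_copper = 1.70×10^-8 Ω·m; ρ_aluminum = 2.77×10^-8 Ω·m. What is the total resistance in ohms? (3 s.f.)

Seg 1: A = 6.66 mm² = 6.660e-06 m²
R_1 = (1.70×10^-8)(20.8)/(6.660e-06) = 0.05309 Ω
Seg 2: A = π(2.59/2 mm)² = π(1.2950e-03 m)² = 5.269e-06 m²
R_2 = (2.77×10^-8)(16)/(5.269e-06) = 0.08412 Ω
Seg 3: A = π(4.12/2 mm)² = π(2.0600e-03 m)² = 1.333e-05 m²
R_3 = (1.70×10^-8)(29.4)/(1.333e-05) = 0.03749 Ω
R_total = R_1 + R_2 + R_3 = 0.175 Ω

0.175 Ω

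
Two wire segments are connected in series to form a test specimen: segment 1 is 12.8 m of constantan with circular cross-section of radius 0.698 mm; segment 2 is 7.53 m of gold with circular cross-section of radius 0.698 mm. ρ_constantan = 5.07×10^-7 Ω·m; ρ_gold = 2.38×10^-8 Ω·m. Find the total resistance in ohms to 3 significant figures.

4.36 Ω

Segment 1: A = πr² = π(6.9800e-04 m)² = 1.531e-06 m²
R₁ = ρL/A = (5.07×10^-7)(12.8)/(1.531e-06) = 4.24 Ω
R₂ = (2.38×10^-8)(7.53)/(1.531e-06) = 0.1171 Ω
R = R₁ + R₂ = 4.36 Ω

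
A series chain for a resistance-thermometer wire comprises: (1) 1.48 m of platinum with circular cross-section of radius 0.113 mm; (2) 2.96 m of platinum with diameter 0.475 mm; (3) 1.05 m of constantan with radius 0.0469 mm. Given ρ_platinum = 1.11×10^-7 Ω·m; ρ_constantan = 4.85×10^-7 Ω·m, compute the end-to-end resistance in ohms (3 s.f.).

79.6 Ω

Seg 1: A = πr² = π(1.1300e-04 m)² = 4.011e-08 m²
R_1 = (1.11×10^-7)(1.48)/(4.011e-08) = 4.095 Ω
Seg 2: A = π(d/2)² = π(2.3750e-04 m)² = 1.772e-07 m²
R_2 = (1.11×10^-7)(2.96)/(1.772e-07) = 1.854 Ω
Seg 3: A = πr² = π(4.6900e-05 m)² = 6.910e-09 m²
R_3 = (4.85×10^-7)(1.05)/(6.910e-09) = 73.69 Ω
R_total = R_1 + R_2 + R_3 = 79.6 Ω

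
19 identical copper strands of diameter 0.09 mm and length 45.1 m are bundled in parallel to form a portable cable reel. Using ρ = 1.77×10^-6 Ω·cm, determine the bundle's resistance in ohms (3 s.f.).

6.60 Ω

ρ = 1.77×10^-6 Ω·cm = 1.77×10^-8 Ω·m
A_strand = π(4.5000e-05 m)² = 6.362e-09 m²
R_strand = ρL/A = (1.77×10^-8)(45.1)/(6.362e-09) = 125.5 Ω
R_total = R_strand/N = 125.5/19 = 6.60 Ω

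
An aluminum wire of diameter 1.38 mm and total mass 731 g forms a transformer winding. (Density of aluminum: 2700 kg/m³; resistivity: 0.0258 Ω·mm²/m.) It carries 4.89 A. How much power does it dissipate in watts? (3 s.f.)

74.7 W

ρ = 0.0258 Ω·mm²/m = 2.58×10^-8 Ω·m
A = π(d/2)² = π(6.9000e-04 m)² = 1.4957e-06 m²
L = m/(density·A) = 0.731/(2700×1.4957e-06) = 181 m
R = ρL/A = (2.58×10^-8)(181)/(1.4957e-06) = 3.122 Ω
P = I²R = (4.89)² × 3.122 = 74.7 W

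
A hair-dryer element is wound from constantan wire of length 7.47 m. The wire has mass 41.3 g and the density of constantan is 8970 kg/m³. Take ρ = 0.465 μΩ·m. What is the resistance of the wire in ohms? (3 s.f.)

ρ = 0.465 μΩ·m = 4.65×10^-7 Ω·m
A = m/(density·L) = 0.0413/(8970×7.47) = 6.1636e-07 m²
R = ρL/A = (4.65×10^-7)(7.47)/(6.1636e-07) = 5.64 Ω

5.64 Ω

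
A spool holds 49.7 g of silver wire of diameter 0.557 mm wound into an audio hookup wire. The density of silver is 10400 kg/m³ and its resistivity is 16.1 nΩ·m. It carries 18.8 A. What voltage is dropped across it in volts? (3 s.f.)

24.4 V

ρ = 16.1 nΩ·m = 1.61×10^-8 Ω·m
A = π(d/2)² = π(2.7850e-04 m)² = 2.4367e-07 m²
L = m/(density·A) = 0.0497/(10400×2.4367e-07) = 19.61 m
R = ρL/A = (1.61×10^-8)(19.61)/(2.4367e-07) = 1.296 Ω
V = IR = 18.8 × 1.296 = 24.4 V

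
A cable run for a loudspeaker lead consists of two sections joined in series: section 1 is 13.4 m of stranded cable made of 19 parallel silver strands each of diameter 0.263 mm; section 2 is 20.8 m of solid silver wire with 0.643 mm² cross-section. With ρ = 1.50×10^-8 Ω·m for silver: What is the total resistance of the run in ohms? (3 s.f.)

Section 1: A_strand = π(1.3150e-04)² = 5.433e-08 m²; R₁ = ρL/(N·A_s) = (1.50×10^-8)(13.4)/(19×5.433e-08) = 0.1947 Ω
Section 2: A = 0.643 mm² = 6.430e-07 m²
R₂ = (1.50×10^-8)(20.8)/(6.430e-07) = 0.4852 Ω
R = R₁ + R₂ = 0.680 Ω

0.680 Ω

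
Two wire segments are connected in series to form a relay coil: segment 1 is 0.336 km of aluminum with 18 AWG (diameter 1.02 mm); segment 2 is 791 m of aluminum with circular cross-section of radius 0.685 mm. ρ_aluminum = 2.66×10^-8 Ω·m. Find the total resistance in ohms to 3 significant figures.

Segment 1: A = π(1.02/2 mm)² = π(5.1000e-04 m)² = 8.171e-07 m²
R₁ = ρL/A = (2.66×10^-8)(336)/(8.171e-07) = 10.94 Ω
Segment 2: A = πr² = π(6.8500e-04 m)² = 1.474e-06 m²
R₂ = (2.66×10^-8)(791)/(1.474e-06) = 14.27 Ω
R = R₁ + R₂ = 25.2 Ω

25.2 Ω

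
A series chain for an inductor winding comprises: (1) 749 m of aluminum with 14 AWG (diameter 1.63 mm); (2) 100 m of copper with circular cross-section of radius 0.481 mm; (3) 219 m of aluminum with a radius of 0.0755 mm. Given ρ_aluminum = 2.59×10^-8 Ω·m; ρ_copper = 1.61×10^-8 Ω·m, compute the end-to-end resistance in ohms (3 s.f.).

328 Ω

Seg 1: A = π(1.63/2 mm)² = π(8.1500e-04 m)² = 2.087e-06 m²
R_1 = (2.59×10^-8)(749)/(2.087e-06) = 9.296 Ω
Seg 2: A = πr² = π(4.8100e-04 m)² = 7.268e-07 m²
R_2 = (1.61×10^-8)(100)/(7.268e-07) = 2.215 Ω
Seg 3: A = πr² = π(7.5500e-05 m)² = 1.791e-08 m²
R_3 = (2.59×10^-8)(219)/(1.791e-08) = 316.7 Ω
R_total = R_1 + R_2 + R_3 = 328 Ω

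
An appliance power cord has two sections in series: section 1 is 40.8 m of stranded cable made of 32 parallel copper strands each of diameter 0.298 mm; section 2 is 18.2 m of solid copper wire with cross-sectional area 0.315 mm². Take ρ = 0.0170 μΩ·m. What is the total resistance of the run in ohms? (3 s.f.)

ρ = 0.0170 μΩ·m = 1.70×10^-8 Ω·m
Section 1: A_strand = π(1.4900e-04)² = 6.975e-08 m²; R₁ = ρL/(N·A_s) = (1.70×10^-8)(40.8)/(32×6.975e-08) = 0.3108 Ω
Section 2: A = 0.315 mm² = 3.150e-07 m²
R₂ = (1.70×10^-8)(18.2)/(3.150e-07) = 0.9822 Ω
R = R₁ + R₂ = 1.29 Ω

1.29 Ω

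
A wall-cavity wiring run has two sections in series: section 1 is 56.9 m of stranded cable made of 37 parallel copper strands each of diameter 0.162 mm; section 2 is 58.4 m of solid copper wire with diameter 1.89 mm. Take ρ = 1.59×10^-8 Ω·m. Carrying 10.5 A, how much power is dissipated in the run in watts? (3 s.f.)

Section 1: A_strand = π(8.1000e-05)² = 2.061e-08 m²; R₁ = ρL/(N·A_s) = (1.59×10^-8)(56.9)/(37×2.061e-08) = 1.186 Ω
Section 2: A = π(d/2)² = π(9.4500e-04 m)² = 2.806e-06 m²
R₂ = (1.59×10^-8)(58.4)/(2.806e-06) = 0.331 Ω
R = R₁ + R₂ = 1.517 Ω
P = I²R = (10.5)² × 1.517 = 167 W

167 W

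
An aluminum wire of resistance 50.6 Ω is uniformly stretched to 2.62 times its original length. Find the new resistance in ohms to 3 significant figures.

Volume constant ⇒ A' = A/k with k = 2.62. R' = ρ(kL)/(A/k) = k²R.
R' = 6.864 × 50.6 = 347 Ω

347 Ω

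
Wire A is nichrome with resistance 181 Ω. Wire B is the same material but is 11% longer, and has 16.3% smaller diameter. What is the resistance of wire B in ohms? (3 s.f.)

287 Ω

R ∝ L/d², so R_B/R_A = (1 + 11/100) × (1 − 16.3/100)⁻²
= 1.11 × 1.427 = 1.584
R_B = 1.584 × 181 = 287 Ω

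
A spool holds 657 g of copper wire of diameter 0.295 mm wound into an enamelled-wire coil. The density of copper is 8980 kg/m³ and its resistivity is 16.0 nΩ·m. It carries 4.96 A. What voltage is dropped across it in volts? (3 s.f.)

1240 V

ρ = 16.0 nΩ·m = 1.60×10^-8 Ω·m
A = π(d/2)² = π(1.4750e-04 m)² = 6.8349e-08 m²
L = m/(density·A) = 0.657/(8980×6.8349e-08) = 1070 m
R = ρL/A = (1.60×10^-8)(1070)/(6.8349e-08) = 250.6 Ω
V = IR = 4.96 × 250.6 = 1240 V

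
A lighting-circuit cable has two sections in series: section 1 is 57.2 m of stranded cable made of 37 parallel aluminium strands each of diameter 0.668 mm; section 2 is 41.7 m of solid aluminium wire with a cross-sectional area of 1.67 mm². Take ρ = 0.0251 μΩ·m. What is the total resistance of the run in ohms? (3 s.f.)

0.737 Ω

ρ = 0.0251 μΩ·m = 2.51×10^-8 Ω·m
Section 1: A_strand = π(3.3400e-04)² = 3.505e-07 m²; R₁ = ρL/(N·A_s) = (2.51×10^-8)(57.2)/(37×3.505e-07) = 0.1107 Ω
Section 2: A = 1.67 mm² = 1.670e-06 m²
R₂ = (2.51×10^-8)(41.7)/(1.670e-06) = 0.6267 Ω
R = R₁ + R₂ = 0.737 Ω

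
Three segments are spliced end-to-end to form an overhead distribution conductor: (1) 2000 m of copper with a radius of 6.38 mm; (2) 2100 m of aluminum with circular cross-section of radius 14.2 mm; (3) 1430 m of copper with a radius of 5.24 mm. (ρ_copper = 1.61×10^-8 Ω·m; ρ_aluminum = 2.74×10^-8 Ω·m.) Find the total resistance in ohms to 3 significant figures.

Seg 1: A = πr² = π(6.3800e-03 m)² = 1.279e-04 m²
R_1 = (1.61×10^-8)(2000)/(1.279e-04) = 0.2518 Ω
Seg 2: A = πr² = π(1.4200e-02 m)² = 6.335e-04 m²
R_2 = (2.74×10^-8)(2100)/(6.335e-04) = 0.09083 Ω
Seg 3: A = πr² = π(5.2400e-03 m)² = 8.626e-05 m²
R_3 = (1.61×10^-8)(1430)/(8.626e-05) = 0.2669 Ω
R_total = R_1 + R_2 + R_3 = 0.610 Ω

0.610 Ω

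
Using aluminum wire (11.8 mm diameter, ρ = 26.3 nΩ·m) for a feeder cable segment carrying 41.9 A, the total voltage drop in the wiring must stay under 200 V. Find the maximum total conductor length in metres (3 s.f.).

ρ = 26.3 nΩ·m = 2.63×10^-8 Ω·m
A = π(d/2)² = π(5.9000e-03 m)² = 1.094e-04 m²
L_max = V_max·A/(1·ρI) = (200)(1.094e-04)/(2.63×10^-8×41.9) = 19800 m

19800 m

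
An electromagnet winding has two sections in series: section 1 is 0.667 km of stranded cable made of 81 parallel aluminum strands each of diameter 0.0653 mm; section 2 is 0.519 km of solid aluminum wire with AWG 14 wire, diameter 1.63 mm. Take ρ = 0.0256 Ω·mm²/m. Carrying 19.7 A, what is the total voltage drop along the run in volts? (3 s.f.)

ρ = 0.0256 Ω·mm²/m = 2.56×10^-8 Ω·m
Section 1: A_strand = π(3.2650e-05)² = 3.349e-09 m²; R₁ = ρL/(N·A_s) = (2.56×10^-8)(667)/(81×3.349e-09) = 62.95 Ω
Section 2: A = π(1.63/2 mm)² = π(8.1500e-04 m)² = 2.087e-06 m²
R₂ = (2.56×10^-8)(519)/(2.087e-06) = 6.367 Ω
R = R₁ + R₂ = 69.31 Ω
V = IR = 19.7 × 69.31 = 1370 V

1370 V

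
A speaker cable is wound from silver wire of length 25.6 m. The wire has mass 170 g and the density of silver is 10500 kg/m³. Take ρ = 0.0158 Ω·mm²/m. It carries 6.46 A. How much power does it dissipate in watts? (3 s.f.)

26.7 W

ρ = 0.0158 Ω·mm²/m = 1.58×10^-8 Ω·m
A = m/(density·L) = 0.17/(10500×25.6) = 6.3244e-07 m²
R = ρL/A = (1.58×10^-8)(25.6)/(6.3244e-07) = 0.6396 Ω
P = I²R = (6.46)² × 0.6396 = 26.7 W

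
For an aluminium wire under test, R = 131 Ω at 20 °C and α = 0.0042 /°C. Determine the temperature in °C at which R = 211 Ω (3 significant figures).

165 °C

R = R₀(1 + α(T − T₀)) ⇒ T = T₀ + (R/R₀ − 1)/α
T = 20 + (211/131 − 1)/0.0042 = 20 + (0.6107)/0.0042 = 165 °C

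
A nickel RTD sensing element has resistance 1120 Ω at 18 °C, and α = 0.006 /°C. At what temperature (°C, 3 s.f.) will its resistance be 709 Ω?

-43.2 °C

R = R₀(1 + α(T − T₀)) ⇒ T = T₀ + (R/R₀ − 1)/α
T = 18 + (709/1120 − 1)/0.006 = 18 + (-0.367)/0.006 = -43.2 °C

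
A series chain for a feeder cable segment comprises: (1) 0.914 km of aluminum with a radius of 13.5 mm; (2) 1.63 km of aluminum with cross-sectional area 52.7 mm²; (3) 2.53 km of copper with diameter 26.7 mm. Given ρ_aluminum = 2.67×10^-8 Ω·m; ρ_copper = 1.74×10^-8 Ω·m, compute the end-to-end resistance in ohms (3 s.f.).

0.947 Ω

Seg 1: A = πr² = π(1.3500e-02 m)² = 5.726e-04 m²
R_1 = (2.67×10^-8)(914)/(5.726e-04) = 0.04262 Ω
Seg 2: A = 52.7 mm² = 5.270e-05 m²
R_2 = (2.67×10^-8)(1630)/(5.270e-05) = 0.8258 Ω
Seg 3: A = π(d/2)² = π(1.3350e-02 m)² = 5.599e-04 m²
R_3 = (1.74×10^-8)(2530)/(5.599e-04) = 0.07862 Ω
R_total = R_1 + R_2 + R_3 = 0.947 Ω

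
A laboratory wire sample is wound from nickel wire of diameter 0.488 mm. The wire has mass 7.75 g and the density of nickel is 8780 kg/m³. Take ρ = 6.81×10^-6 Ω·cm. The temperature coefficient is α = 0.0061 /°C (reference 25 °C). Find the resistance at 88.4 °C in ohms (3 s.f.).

ρ = 6.81×10^-6 Ω·cm = 6.81×10^-8 Ω·m
A = π(d/2)² = π(2.4400e-04 m)² = 1.8704e-07 m²
L = m/(density·A) = 0.00775/(8780×1.8704e-07) = 4.719 m
R = ρL/A = (6.81×10^-8)(4.719)/(1.8704e-07) = 1.718 Ω
R(88.4 °C) = 1.718 × (1 + 0.0061×63.4) = 2.38 Ω

2.38 Ω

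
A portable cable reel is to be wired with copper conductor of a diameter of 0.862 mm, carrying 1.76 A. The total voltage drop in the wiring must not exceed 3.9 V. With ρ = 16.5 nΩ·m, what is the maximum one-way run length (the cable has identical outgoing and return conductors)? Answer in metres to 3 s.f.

ρ = 16.5 nΩ·m = 1.65×10^-8 Ω·m
A = π(d/2)² = π(4.3100e-04 m)² = 5.836e-07 m²
L_max = V_max·A/(2·ρI) = (3.9)(5.836e-07)/(2×1.65×10^-8×1.76) = 39.2 m

39.2 m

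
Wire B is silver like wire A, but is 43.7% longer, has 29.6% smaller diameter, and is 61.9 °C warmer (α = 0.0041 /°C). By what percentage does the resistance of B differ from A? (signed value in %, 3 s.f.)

R ∝ ρL/d² with ρ ∝ (1+αΔT), so R_B/R_A = (1 + 43.7/100) × (1 − 29.6/100)⁻² × (1 + 0.0041×61.9)
= 1.437 × 2.018 × 1.254 = 3.635
(R_B − R_A)/R_A = 3.635 − 1 = 264%

264%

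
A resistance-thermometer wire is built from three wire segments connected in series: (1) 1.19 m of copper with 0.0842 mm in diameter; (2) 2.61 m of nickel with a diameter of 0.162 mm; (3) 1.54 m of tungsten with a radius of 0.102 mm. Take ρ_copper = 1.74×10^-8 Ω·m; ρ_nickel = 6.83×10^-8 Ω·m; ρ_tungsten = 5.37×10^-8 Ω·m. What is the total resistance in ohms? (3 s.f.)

14.9 Ω

Seg 1: A = π(d/2)² = π(4.2100e-05 m)² = 5.568e-09 m²
R_1 = (1.74×10^-8)(1.19)/(5.568e-09) = 3.719 Ω
Seg 2: A = π(d/2)² = π(8.1000e-05 m)² = 2.061e-08 m²
R_2 = (6.83×10^-8)(2.61)/(2.061e-08) = 8.649 Ω
Seg 3: A = πr² = π(1.0200e-04 m)² = 3.269e-08 m²
R_3 = (5.37×10^-8)(1.54)/(3.269e-08) = 2.53 Ω
R_total = R_1 + R_2 + R_3 = 14.9 Ω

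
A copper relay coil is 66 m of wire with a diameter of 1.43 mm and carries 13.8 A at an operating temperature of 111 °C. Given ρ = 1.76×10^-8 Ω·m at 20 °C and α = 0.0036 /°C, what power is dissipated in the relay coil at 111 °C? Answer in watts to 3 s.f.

A = π(d/2)² = π(7.1500e-04 m)² = 1.606e-06 m²
R₍20₎ = ρL/A = (1.76×10^-8)(66)/(1.606e-06) = 0.7233 Ω
R₍111₎ = R₍20₎(1 + αΔT) = 0.7233 × (1 + 0.0036×91) = 0.9602 Ω
P = I²R = (13.8)² × 0.9602 = 183 W

183 W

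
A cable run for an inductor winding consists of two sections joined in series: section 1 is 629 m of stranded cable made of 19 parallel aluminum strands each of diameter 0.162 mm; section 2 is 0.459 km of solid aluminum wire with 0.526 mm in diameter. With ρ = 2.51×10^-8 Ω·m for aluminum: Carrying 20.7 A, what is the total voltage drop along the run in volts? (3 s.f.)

1930 V

Section 1: A_strand = π(8.1000e-05)² = 2.061e-08 m²; R₁ = ρL/(N·A_s) = (2.51×10^-8)(629)/(19×2.061e-08) = 40.31 Ω
Section 2: A = π(d/2)² = π(2.6300e-04 m)² = 2.173e-07 m²
R₂ = (2.51×10^-8)(459)/(2.173e-07) = 53.02 Ω
R = R₁ + R₂ = 93.33 Ω
V = IR = 20.7 × 93.33 = 1930 V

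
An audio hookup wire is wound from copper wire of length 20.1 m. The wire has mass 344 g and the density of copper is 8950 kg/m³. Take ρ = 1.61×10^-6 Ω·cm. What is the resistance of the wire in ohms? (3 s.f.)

ρ = 1.61×10^-6 Ω·cm = 1.61×10^-8 Ω·m
A = m/(density·L) = 0.344/(8950×20.1) = 1.9122e-06 m²
R = ρL/A = (1.61×10^-8)(20.1)/(1.9122e-06) = 0.169 Ω

0.169 Ω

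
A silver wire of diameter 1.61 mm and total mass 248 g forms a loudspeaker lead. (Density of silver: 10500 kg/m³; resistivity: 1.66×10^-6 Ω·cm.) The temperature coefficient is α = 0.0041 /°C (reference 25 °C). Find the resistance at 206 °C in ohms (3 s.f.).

0.165 Ω

ρ = 1.66×10^-6 Ω·cm = 1.66×10^-8 Ω·m
A = π(d/2)² = π(8.0500e-04 m)² = 2.0358e-06 m²
L = m/(density·A) = 0.248/(10500×2.0358e-06) = 11.6 m
R = ρL/A = (1.66×10^-8)(11.6)/(2.0358e-06) = 0.0946 Ω
R(206 °C) = 0.0946 × (1 + 0.0041×181) = 0.165 Ω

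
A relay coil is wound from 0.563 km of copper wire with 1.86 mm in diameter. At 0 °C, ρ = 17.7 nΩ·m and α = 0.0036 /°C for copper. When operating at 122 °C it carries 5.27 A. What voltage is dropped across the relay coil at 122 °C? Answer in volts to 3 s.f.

27.8 V

ρ = 17.7 nΩ·m = 1.77×10^-8 Ω·m
A = π(d/2)² = π(9.3000e-04 m)² = 2.717e-06 m²
R₍0₎ = ρL/A = (1.77×10^-8)(563)/(2.717e-06) = 3.667 Ω
R₍122₎ = R₍0₎(1 + αΔT) = 3.667 × (1 + 0.0036×122) = 5.278 Ω
V = IR = 5.27 × 5.278 = 27.8 V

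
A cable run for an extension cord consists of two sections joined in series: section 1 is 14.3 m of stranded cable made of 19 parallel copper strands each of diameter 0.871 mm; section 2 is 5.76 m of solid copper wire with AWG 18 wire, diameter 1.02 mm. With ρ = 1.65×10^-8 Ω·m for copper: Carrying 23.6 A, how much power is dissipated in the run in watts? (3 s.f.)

Section 1: A_strand = π(4.3550e-04)² = 5.958e-07 m²; R₁ = ρL/(N·A_s) = (1.65×10^-8)(14.3)/(19×5.958e-07) = 0.02084 Ω
Section 2: A = π(1.02/2 mm)² = π(5.1000e-04 m)² = 8.171e-07 m²
R₂ = (1.65×10^-8)(5.76)/(8.171e-07) = 0.1163 Ω
R = R₁ + R₂ = 0.1372 Ω
P = I²R = (23.6)² × 0.1372 = 76.4 W

76.4 W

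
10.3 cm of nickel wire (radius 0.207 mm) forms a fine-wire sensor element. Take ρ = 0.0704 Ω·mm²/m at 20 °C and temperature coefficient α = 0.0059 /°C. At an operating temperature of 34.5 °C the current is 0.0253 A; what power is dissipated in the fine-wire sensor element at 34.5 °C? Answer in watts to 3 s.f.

ρ = 0.0704 Ω·mm²/m = 7.04×10^-8 Ω·m
A = πr² = π(2.0700e-04 m)² = 1.346e-07 m²
R₍20₎ = ρL/A = (7.04×10^-8)(0.103)/(1.346e-07) = 0.05387 Ω
R₍34.5₎ = R₍20₎(1 + αΔT) = 0.05387 × (1 + 0.0059×14.5) = 0.05847 Ω
P = I²R = (0.0253)² × 0.05847 = 3.74×10^-5 W

3.74×10^-5 W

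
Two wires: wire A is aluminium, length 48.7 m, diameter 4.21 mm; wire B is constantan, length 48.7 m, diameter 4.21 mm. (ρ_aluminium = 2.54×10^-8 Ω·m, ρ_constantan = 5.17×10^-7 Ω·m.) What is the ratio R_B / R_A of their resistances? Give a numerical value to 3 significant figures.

20.4

R ∝ ρL/d², so R_B/R_A = (ρ_B/ρ_A)
= (5.17×10^-7/2.54×10^-8) = 20.4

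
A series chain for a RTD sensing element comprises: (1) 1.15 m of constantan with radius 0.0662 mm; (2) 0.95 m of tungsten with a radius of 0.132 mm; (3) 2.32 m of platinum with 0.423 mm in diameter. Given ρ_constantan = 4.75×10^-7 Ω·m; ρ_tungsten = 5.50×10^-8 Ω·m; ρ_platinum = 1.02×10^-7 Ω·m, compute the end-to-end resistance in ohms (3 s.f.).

Seg 1: A = πr² = π(6.6200e-05 m)² = 1.377e-08 m²
R_1 = (4.75×10^-7)(1.15)/(1.377e-08) = 39.68 Ω
Seg 2: A = πr² = π(1.3200e-04 m)² = 5.474e-08 m²
R_2 = (5.50×10^-8)(0.95)/(5.474e-08) = 0.9545 Ω
Seg 3: A = π(d/2)² = π(2.1150e-04 m)² = 1.405e-07 m²
R_3 = (1.02×10^-7)(2.32)/(1.405e-07) = 1.684 Ω
R_total = R_1 + R_2 + R_3 = 42.3 Ω

42.3 Ω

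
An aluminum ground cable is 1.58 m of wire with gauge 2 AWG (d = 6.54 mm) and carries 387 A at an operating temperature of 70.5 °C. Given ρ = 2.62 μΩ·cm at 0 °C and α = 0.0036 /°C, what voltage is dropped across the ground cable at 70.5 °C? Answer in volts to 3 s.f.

0.598 V

ρ = 2.62 μΩ·cm = 2.62×10^-8 Ω·m
A = π(6.54/2 mm)² = π(3.2700e-03 m)² = 3.359e-05 m²
R₍0₎ = ρL/A = (2.62×10^-8)(1.58)/(3.359e-05) = 0.001232 Ω
R₍70.5₎ = R₍0₎(1 + αΔT) = 0.001232 × (1 + 0.0036×70.5) = 0.001545 Ω
V = IR = 387 × 0.001545 = 0.598 V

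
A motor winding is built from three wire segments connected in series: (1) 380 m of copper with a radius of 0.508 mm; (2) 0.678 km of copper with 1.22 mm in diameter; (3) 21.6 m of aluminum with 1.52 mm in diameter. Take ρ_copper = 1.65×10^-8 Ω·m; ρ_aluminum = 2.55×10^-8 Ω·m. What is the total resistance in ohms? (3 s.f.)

Seg 1: A = πr² = π(5.0800e-04 m)² = 8.107e-07 m²
R_1 = (1.65×10^-8)(380)/(8.107e-07) = 7.734 Ω
Seg 2: A = π(d/2)² = π(6.1000e-04 m)² = 1.169e-06 m²
R_2 = (1.65×10^-8)(678)/(1.169e-06) = 9.57 Ω
Seg 3: A = π(d/2)² = π(7.6000e-04 m)² = 1.815e-06 m²
R_3 = (2.55×10^-8)(21.6)/(1.815e-06) = 0.3035 Ω
R_total = R_1 + R_2 + R_3 = 17.6 Ω

17.6 Ω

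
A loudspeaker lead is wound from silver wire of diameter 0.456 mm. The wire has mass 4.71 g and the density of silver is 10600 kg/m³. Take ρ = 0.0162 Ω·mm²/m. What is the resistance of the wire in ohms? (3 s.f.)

ρ = 0.0162 Ω·mm²/m = 1.62×10^-8 Ω·m
A = π(d/2)² = π(2.2800e-04 m)² = 1.6331e-07 m²
L = m/(density·A) = 0.00471/(10600×1.6331e-07) = 2.721 m
R = ρL/A = (1.62×10^-8)(2.721)/(1.6331e-07) = 0.270 Ω

0.270 Ω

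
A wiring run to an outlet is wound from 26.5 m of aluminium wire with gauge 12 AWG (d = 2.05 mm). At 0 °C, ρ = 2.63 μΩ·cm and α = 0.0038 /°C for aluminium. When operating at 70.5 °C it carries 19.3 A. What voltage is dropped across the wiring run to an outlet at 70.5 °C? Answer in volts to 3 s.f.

ρ = 2.63 μΩ·cm = 2.63×10^-8 Ω·m
A = π(2.05/2 mm)² = π(1.0250e-03 m)² = 3.301e-06 m²
R₍0₎ = ρL/A = (2.63×10^-8)(26.5)/(3.301e-06) = 0.2112 Ω
R₍70.5₎ = R₍0₎(1 + αΔT) = 0.2112 × (1 + 0.0038×70.5) = 0.2677 Ω
V = IR = 19.3 × 0.2677 = 5.17 V

5.17 V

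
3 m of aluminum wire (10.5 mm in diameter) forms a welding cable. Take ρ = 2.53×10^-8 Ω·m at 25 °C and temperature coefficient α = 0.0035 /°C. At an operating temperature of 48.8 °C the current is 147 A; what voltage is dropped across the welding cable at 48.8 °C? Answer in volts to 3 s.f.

0.140 V

A = π(d/2)² = π(5.2500e-03 m)² = 8.659e-05 m²
R₍25₎ = ρL/A = (2.53×10^-8)(3)/(8.659e-05) = 8.765×10^-4 Ω
R₍48.8₎ = R₍25₎(1 + αΔT) = 8.765×10^-4 × (1 + 0.0035×23.8) = 9.496×10^-4 Ω
V = IR = 147 × 9.496×10^-4 = 0.140 V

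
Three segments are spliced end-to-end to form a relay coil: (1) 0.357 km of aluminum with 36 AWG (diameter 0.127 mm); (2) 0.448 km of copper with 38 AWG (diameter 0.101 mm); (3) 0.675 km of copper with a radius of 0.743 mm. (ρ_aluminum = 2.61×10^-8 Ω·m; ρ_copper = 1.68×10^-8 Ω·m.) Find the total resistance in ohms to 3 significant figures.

1680 Ω

Seg 1: A = π(0.127/2 mm)² = π(6.3500e-05 m)² = 1.267e-08 m²
R_1 = (2.61×10^-8)(357)/(1.267e-08) = 735.5 Ω
Seg 2: A = π(0.101/2 mm)² = π(5.0500e-05 m)² = 8.012e-09 m²
R_2 = (1.68×10^-8)(448)/(8.012e-09) = 939.4 Ω
Seg 3: A = πr² = π(7.4300e-04 m)² = 1.734e-06 m²
R_3 = (1.68×10^-8)(675)/(1.734e-06) = 6.539 Ω
R_total = R_1 + R_2 + R_3 = 1680 Ω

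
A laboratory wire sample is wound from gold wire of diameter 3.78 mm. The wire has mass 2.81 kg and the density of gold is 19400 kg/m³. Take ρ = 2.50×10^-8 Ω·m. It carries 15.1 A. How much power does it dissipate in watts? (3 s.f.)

6.56 W

A = π(d/2)² = π(1.8900e-03 m)² = 1.1222e-05 m²
L = m/(density·A) = 2.81/(19400×1.1222e-05) = 12.91 m
R = ρL/A = (2.50×10^-8)(12.91)/(1.1222e-05) = 0.02875 Ω
P = I²R = (15.1)² × 0.02875 = 6.56 W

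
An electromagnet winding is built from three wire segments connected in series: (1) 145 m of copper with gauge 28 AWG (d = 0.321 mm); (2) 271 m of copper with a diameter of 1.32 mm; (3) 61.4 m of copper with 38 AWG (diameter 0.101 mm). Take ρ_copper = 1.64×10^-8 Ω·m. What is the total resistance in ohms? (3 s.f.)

Seg 1: A = π(0.321/2 mm)² = π(1.6050e-04 m)² = 8.093e-08 m²
R_1 = (1.64×10^-8)(145)/(8.093e-08) = 29.38 Ω
Seg 2: A = π(d/2)² = π(6.6000e-04 m)² = 1.368e-06 m²
R_2 = (1.64×10^-8)(271)/(1.368e-06) = 3.248 Ω
Seg 3: A = π(0.101/2 mm)² = π(5.0500e-05 m)² = 8.012e-09 m²
R_3 = (1.64×10^-8)(61.4)/(8.012e-09) = 125.7 Ω
R_total = R_1 + R_2 + R_3 = 158 Ω

158 Ω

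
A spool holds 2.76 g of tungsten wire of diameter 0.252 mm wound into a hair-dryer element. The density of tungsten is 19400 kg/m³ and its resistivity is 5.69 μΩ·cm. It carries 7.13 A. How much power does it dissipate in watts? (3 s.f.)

ρ = 5.69 μΩ·cm = 5.69×10^-8 Ω·m
A = π(d/2)² = π(1.2600e-04 m)² = 4.9876e-08 m²
L = m/(density·A) = 0.00276/(19400×4.9876e-08) = 2.852 m
R = ρL/A = (5.69×10^-8)(2.852)/(4.9876e-08) = 3.254 Ω
P = I²R = (7.13)² × 3.254 = 165 W

165 W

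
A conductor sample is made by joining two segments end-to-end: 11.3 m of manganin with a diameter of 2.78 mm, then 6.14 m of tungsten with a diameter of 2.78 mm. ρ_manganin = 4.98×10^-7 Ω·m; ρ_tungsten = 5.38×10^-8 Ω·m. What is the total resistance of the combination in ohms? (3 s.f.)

Segment 1: A = π(d/2)² = π(1.3900e-03 m)² = 6.070e-06 m²
R₁ = ρL/A = (4.98×10^-7)(11.3)/(6.070e-06) = 0.9271 Ω
R₂ = (5.38×10^-8)(6.14)/(6.070e-06) = 0.05442 Ω
R = R₁ + R₂ = 0.982 Ω

0.982 Ω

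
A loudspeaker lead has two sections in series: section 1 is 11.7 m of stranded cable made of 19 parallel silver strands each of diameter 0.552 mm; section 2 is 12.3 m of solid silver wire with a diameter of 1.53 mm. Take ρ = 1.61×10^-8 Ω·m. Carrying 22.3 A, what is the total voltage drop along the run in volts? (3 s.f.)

Section 1: A_strand = π(2.7600e-04)² = 2.393e-07 m²; R₁ = ρL/(N·A_s) = (1.61×10^-8)(11.7)/(19×2.393e-07) = 0.04143 Ω
Section 2: A = π(d/2)² = π(7.6500e-04 m)² = 1.839e-06 m²
R₂ = (1.61×10^-8)(12.3)/(1.839e-06) = 0.1077 Ω
R = R₁ + R₂ = 0.1491 Ω
V = IR = 22.3 × 0.1491 = 3.33 V

3.33 V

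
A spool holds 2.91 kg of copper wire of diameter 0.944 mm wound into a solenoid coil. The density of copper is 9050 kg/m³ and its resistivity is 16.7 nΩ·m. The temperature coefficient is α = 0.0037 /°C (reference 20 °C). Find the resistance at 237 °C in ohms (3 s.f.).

ρ = 16.7 nΩ·m = 1.67×10^-8 Ω·m
A = π(d/2)² = π(4.7200e-04 m)² = 6.9990e-07 m²
L = m/(density·A) = 2.91/(9050×6.9990e-07) = 459.4 m
R = ρL/A = (1.67×10^-8)(459.4)/(6.9990e-07) = 10.96 Ω
R(237 °C) = 10.96 × (1 + 0.0037×217) = 19.8 Ω

19.8 Ω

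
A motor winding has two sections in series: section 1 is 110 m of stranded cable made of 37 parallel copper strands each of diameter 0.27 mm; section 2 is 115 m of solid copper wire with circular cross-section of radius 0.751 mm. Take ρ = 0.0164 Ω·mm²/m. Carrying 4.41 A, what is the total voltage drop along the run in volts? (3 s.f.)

ρ = 0.0164 Ω·mm²/m = 1.64×10^-8 Ω·m
Section 1: A_strand = π(1.3500e-04)² = 5.726e-08 m²; R₁ = ρL/(N·A_s) = (1.64×10^-8)(110)/(37×5.726e-08) = 0.8516 Ω
Section 2: A = πr² = π(7.5100e-04 m)² = 1.772e-06 m²
R₂ = (1.64×10^-8)(115)/(1.772e-06) = 1.064 Ω
R = R₁ + R₂ = 1.916 Ω
V = IR = 4.41 × 1.916 = 8.45 V

8.45 V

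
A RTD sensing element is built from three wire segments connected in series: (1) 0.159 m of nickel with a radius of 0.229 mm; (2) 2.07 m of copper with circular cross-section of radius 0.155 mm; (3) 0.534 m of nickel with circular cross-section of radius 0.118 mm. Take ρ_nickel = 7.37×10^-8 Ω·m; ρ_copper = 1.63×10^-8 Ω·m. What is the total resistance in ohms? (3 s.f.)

1.42 Ω

Seg 1: A = πr² = π(2.2900e-04 m)² = 1.647e-07 m²
R_1 = (7.37×10^-8)(0.159)/(1.647e-07) = 0.07113 Ω
Seg 2: A = πr² = π(1.5500e-04 m)² = 7.548e-08 m²
R_2 = (1.63×10^-8)(2.07)/(7.548e-08) = 0.447 Ω
Seg 3: A = πr² = π(1.1800e-04 m)² = 4.374e-08 m²
R_3 = (7.37×10^-8)(0.534)/(4.374e-08) = 0.8997 Ω
R_total = R_1 + R_2 + R_3 = 1.42 Ω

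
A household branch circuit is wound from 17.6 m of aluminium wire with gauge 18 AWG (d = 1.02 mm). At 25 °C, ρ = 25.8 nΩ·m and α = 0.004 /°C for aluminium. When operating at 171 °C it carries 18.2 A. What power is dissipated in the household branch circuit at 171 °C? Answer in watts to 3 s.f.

292 W

ρ = 25.8 nΩ·m = 2.58×10^-8 Ω·m
A = π(1.02/2 mm)² = π(5.1000e-04 m)² = 8.171e-07 m²
R₍25₎ = ρL/A = (2.58×10^-8)(17.6)/(8.171e-07) = 0.5557 Ω
R₍171₎ = R₍25₎(1 + αΔT) = 0.5557 × (1 + 0.004×146) = 0.8802 Ω
P = I²R = (18.2)² × 0.8802 = 292 W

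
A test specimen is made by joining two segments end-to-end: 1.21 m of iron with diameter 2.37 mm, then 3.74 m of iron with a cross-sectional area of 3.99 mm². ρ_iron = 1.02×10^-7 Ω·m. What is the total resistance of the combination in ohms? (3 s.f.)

Segment 1: A = π(d/2)² = π(1.1850e-03 m)² = 4.412e-06 m²
R₁ = ρL/A = (1.02×10^-7)(1.21)/(4.412e-06) = 0.02798 Ω
Segment 2: A = 3.99 mm² = 3.990e-06 m²
R₂ = (1.02×10^-7)(3.74)/(3.990e-06) = 0.09561 Ω
R = R₁ + R₂ = 0.124 Ω

0.124 Ω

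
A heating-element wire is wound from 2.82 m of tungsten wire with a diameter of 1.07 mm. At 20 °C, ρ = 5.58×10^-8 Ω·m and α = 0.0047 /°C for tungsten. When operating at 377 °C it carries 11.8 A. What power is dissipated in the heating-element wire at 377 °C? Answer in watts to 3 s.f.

65.3 W

A = π(d/2)² = π(5.3500e-04 m)² = 8.992e-07 m²
R₍20₎ = ρL/A = (5.58×10^-8)(2.82)/(8.992e-07) = 0.175 Ω
R₍377₎ = R₍20₎(1 + αΔT) = 0.175 × (1 + 0.0047×357) = 0.4686 Ω
P = I²R = (11.8)² × 0.4686 = 65.3 W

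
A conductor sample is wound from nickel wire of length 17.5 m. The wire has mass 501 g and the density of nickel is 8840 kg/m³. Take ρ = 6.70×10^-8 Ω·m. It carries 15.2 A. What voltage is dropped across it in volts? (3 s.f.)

5.50 V

A = m/(density·L) = 0.501/(8840×17.5) = 3.2385e-06 m²
R = ρL/A = (6.70×10^-8)(17.5)/(3.2385e-06) = 0.362 Ω
V = IR = 15.2 × 0.362 = 5.50 V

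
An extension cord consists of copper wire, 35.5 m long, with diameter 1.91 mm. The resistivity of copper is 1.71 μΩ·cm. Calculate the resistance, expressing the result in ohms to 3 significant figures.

ρ = 1.71 μΩ·cm = 1.71×10^-8 Ω·m
A = π(d/2)² = π(9.5500e-04 m)² = 2.865e-06 m²
R = ρL/A = (1.71×10^-8)(35.5 m)/(2.865e-06 m²) = 0.212 Ω

0.212 Ω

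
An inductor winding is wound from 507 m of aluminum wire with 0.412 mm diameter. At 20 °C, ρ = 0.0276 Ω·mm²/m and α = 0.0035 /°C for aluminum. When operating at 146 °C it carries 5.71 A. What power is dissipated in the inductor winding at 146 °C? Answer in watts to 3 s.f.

ρ = 0.0276 Ω·mm²/m = 2.76×10^-8 Ω·m
A = π(d/2)² = π(2.0600e-04 m)² = 1.333e-07 m²
R₍20₎ = ρL/A = (2.76×10^-8)(507)/(1.333e-07) = 105 Ω
R₍146₎ = R₍20₎(1 + αΔT) = 105 × (1 + 0.0035×126) = 151.3 Ω
P = I²R = (5.71)² × 151.3 = 4930 W

4930 W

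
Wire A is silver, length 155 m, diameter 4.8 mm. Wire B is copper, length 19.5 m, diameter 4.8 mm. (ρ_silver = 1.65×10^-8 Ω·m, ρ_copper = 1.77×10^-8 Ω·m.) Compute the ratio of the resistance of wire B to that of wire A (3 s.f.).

R ∝ ρL/d², so R_B/R_A = (ρ_B/ρ_A) × (L_B/L_A)
= (1.77×10^-8/1.65×10^-8) × (19.5/155) = 0.135

0.135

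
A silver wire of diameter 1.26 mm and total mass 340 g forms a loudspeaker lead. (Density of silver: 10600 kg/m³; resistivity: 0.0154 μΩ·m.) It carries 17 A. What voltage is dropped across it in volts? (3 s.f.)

5.40 V

ρ = 0.0154 μΩ·m = 1.54×10^-8 Ω·m
A = π(d/2)² = π(6.3000e-04 m)² = 1.2469e-06 m²
L = m/(density·A) = 0.34/(10600×1.2469e-06) = 25.72 m
R = ρL/A = (1.54×10^-8)(25.72)/(1.2469e-06) = 0.3177 Ω
V = IR = 17 × 0.3177 = 5.40 V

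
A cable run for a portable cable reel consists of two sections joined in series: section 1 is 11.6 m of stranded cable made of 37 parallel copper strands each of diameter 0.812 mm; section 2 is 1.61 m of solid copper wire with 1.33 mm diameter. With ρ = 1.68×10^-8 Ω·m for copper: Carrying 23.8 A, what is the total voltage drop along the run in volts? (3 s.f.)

Section 1: A_strand = π(4.0600e-04)² = 5.178e-07 m²; R₁ = ρL/(N·A_s) = (1.68×10^-8)(11.6)/(37×5.178e-07) = 0.01017 Ω
Section 2: A = π(d/2)² = π(6.6500e-04 m)² = 1.389e-06 m²
R₂ = (1.68×10^-8)(1.61)/(1.389e-06) = 0.01947 Ω
R = R₁ + R₂ = 0.02964 Ω
V = IR = 23.8 × 0.02964 = 0.705 V

0.705 V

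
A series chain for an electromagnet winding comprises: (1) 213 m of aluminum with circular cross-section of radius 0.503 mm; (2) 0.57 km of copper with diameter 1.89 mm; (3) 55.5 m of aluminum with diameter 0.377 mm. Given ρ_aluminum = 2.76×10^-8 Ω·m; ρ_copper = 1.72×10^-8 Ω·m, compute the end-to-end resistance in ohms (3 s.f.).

24.6 Ω

Seg 1: A = πr² = π(5.0300e-04 m)² = 7.949e-07 m²
R_1 = (2.76×10^-8)(213)/(7.949e-07) = 7.396 Ω
Seg 2: A = π(d/2)² = π(9.4500e-04 m)² = 2.806e-06 m²
R_2 = (1.72×10^-8)(570)/(2.806e-06) = 3.495 Ω
Seg 3: A = π(d/2)² = π(1.8850e-04 m)² = 1.116e-07 m²
R_3 = (2.76×10^-8)(55.5)/(1.116e-07) = 13.72 Ω
R_total = R_1 + R_2 + R_3 = 24.6 Ω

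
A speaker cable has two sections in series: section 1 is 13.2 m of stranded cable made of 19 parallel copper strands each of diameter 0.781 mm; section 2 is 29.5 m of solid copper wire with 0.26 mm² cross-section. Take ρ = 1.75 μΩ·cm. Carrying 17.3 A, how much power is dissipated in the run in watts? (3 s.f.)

602 W

ρ = 1.75 μΩ·cm = 1.75×10^-8 Ω·m
Section 1: A_strand = π(3.9050e-04)² = 4.791e-07 m²; R₁ = ρL/(N·A_s) = (1.75×10^-8)(13.2)/(19×4.791e-07) = 0.02538 Ω
Section 2: A = 0.26 mm² = 2.600e-07 m²
R₂ = (1.75×10^-8)(29.5)/(2.600e-07) = 1.986 Ω
R = R₁ + R₂ = 2.011 Ω
P = I²R = (17.3)² × 2.011 = 602 W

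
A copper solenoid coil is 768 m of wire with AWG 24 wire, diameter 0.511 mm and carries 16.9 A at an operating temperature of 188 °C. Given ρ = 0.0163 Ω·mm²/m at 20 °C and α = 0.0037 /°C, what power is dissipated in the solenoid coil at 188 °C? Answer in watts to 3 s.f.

28300 W

ρ = 0.0163 Ω·mm²/m = 1.63×10^-8 Ω·m
A = π(0.511/2 mm)² = π(2.5550e-04 m)² = 2.051e-07 m²
R₍20₎ = ρL/A = (1.63×10^-8)(768)/(2.051e-07) = 61.04 Ω
R₍188₎ = R₍20₎(1 + αΔT) = 61.04 × (1 + 0.0037×168) = 98.98 Ω
P = I²R = (16.9)² × 98.98 = 28300 W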